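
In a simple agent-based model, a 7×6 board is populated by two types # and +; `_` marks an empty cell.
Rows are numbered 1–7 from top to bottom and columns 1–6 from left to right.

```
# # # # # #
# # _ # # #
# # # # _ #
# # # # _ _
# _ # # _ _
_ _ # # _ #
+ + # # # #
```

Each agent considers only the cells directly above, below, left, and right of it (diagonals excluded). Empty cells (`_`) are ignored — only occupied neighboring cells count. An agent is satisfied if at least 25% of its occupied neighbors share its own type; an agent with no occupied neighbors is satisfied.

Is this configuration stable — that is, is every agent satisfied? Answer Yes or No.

Row 1: (1,1)# 2/2 ok · (1,2)# 3/3 ok · (1,3)# 2/2 ok · (1,4)# 3/3 ok · (1,5)# 3/3 ok · (1,6)# 2/2 ok
Row 2: (2,1)# 3/3 ok · (2,2)# 3/3 ok · (2,4)# 3/3 ok · (2,5)# 3/3 ok · (2,6)# 3/3 ok
Row 3: (3,1)# 3/3 ok · (3,2)# 4/4 ok · (3,3)# 3/3 ok · (3,4)# 3/3 ok · (3,6)# 1/1 ok
Row 4: (4,1)# 3/3 ok · (4,2)# 3/3 ok · (4,3)# 4/4 ok · (4,4)# 3/3 ok
Row 5: (5,1)# 1/1 ok · (5,3)# 3/3 ok · (5,4)# 3/3 ok
Row 6: (6,3)# 3/3 ok · (6,4)# 3/3 ok · (6,6)# 1/1 ok
Row 7: (7,1)+ 1/1 ok · (7,2)+ 1/2 ok · (7,3)# 2/3 ok · (7,4)# 3/3 ok · (7,5)# 2/2 ok · (7,6)# 2/2 ok
All meet the threshold, so the configuration is stable.

Yes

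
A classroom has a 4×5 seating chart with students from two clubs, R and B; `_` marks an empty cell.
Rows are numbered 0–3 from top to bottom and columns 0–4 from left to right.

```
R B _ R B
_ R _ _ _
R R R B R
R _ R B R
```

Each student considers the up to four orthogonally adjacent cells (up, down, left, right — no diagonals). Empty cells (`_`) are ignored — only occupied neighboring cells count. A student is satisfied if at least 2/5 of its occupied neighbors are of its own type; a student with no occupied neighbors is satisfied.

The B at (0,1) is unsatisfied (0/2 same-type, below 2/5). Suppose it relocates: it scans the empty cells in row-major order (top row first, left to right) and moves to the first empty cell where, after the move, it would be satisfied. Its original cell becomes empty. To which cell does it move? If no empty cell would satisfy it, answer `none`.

Vacating (0,1). Empty cells in order:
  (0,2): 0/1 same-type → still unsatisfied.
  (1,0): 0/3 same-type → still unsatisfied.
  (1,2): 0/2 same-type → still unsatisfied.
  (1,3): 1/2 same-type → satisfied — stop here.

(1,3)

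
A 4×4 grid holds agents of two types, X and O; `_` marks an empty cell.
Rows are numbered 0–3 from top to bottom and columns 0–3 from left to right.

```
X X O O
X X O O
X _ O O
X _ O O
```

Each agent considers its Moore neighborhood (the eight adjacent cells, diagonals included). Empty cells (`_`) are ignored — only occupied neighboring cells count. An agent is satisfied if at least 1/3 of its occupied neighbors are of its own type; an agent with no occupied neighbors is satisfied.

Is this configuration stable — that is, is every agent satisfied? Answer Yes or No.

Yes

Row 0: (0,0)X 3/3 satisfied · (0,1)X 3/5 satisfied · (0,2)O 3/5 satisfied · (0,3)O 3/3 satisfied
Row 1: (1,0)X 4/4 satisfied · (1,1)X 4/7 satisfied · (1,2)O 5/7 satisfied · (1,3)O 5/5 satisfied
Row 2: (2,0)X 3/3 satisfied · (2,2)O 5/6 satisfied · (2,3)O 5/5 satisfied
Row 3: (3,0)X 1/1 satisfied · (3,2)O 3/3 satisfied · (3,3)O 3/3 satisfied
All meet the threshold, so the configuration is stable.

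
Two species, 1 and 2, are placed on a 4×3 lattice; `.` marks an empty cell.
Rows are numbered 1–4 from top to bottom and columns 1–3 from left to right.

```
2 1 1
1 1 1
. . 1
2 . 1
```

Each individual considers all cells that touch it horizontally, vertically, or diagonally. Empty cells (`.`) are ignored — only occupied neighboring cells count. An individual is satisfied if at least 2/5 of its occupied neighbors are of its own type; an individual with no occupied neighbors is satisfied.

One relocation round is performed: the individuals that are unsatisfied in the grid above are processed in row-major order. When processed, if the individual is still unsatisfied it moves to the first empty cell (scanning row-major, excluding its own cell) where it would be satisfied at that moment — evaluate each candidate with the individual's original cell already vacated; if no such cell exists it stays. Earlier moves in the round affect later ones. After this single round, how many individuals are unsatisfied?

Initially unsatisfied (in order): (1,1).
  (1,1): no empty cell satisfies it; stays.
Resulting grid:
2 1 1
1 1 1
. . 1
2 . 1
Unsatisfied now: (1,1).

1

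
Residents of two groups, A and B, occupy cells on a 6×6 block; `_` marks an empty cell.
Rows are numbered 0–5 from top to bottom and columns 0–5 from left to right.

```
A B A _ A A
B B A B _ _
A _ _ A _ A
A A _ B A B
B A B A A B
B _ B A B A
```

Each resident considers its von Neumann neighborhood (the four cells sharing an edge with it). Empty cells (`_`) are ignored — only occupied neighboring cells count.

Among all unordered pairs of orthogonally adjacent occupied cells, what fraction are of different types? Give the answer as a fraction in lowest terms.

Scan each occupied cell's neighbors to the right and below so each pair is counted once.
From row 0: 3 unlike of 6 pairs (running 3/6).
From row 1: 4 unlike of 5 pairs (running 7/11).
From row 2: 2 unlike of 3 pairs (running 9/14).
From row 3: 4 unlike of 8 pairs (running 13/22).
From row 4: 6 unlike of 10 pairs (running 19/32).
From row 5: 3 unlike of 3 pairs (running 22/35).
Total adjacent occupied pairs: 35; unlike-type pairs: 22.
22/35 is already in lowest terms.

22/35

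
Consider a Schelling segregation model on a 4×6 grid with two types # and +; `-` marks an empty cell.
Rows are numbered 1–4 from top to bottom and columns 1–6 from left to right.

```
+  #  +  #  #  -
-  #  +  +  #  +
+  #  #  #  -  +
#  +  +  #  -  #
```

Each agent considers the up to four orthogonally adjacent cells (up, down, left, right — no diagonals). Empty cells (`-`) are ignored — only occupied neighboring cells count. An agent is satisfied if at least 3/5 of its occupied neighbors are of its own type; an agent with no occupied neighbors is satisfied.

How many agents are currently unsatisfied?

Row 1: (1,1)+ 0/1 ✗ · (1,2)# 1/3 ✗ · (1,3)+ 1/3 ✗ · (1,4)# 1/3 ✗ · (1,5)# 2/2 ✓
Row 2: (2,2)# 2/3 ✓ · (2,3)+ 2/4 ✗ · (2,4)+ 1/4 ✗ · (2,5)# 1/3 ✗ · (2,6)+ 1/2 ✗
Row 3: (3,1)+ 0/2 ✗ · (3,2)# 2/4 ✗ · (3,3)# 2/4 ✗ · (3,4)# 2/3 ✓ · (3,6)+ 1/2 ✗
Row 4: (4,1)# 0/2 ✗ · (4,2)+ 1/3 ✗ · (4,3)+ 1/3 ✗ · (4,4)# 1/2 ✗ · (4,6)# 0/1 ✗
Unsatisfied: (1,1), (1,2), (1,3), (1,4), (2,3), (2,4), (2,5), (2,6), (3,1), (3,2), (3,3), (3,6), (4,1), (4,2), (4,3), (4,4), (4,6) — 17 in total.

17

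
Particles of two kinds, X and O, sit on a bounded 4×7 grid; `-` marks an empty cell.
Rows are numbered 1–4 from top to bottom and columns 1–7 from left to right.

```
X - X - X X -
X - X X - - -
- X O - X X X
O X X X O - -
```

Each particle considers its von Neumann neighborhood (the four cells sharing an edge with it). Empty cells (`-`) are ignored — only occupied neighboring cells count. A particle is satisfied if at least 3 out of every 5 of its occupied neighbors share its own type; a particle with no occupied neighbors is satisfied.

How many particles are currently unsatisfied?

Row 1: (1,1)X 1/1 satisfied · (1,3)X 1/1 satisfied · (1,5)X 1/1 satisfied · (1,6)X 1/1 satisfied
Row 2: (2,1)X 1/1 satisfied · (2,3)X 2/3 satisfied · (2,4)X 1/1 satisfied
Row 3: (3,2)X 1/2 not · (3,3)O 0/3 not · (3,5)X 1/2 not · (3,6)X 2/2 satisfied · (3,7)X 1/1 satisfied
Row 4: (4,1)O 0/1 not · (4,2)X 2/3 satisfied · (4,3)X 2/3 satisfied · (4,4)X 1/2 not · (4,5)O 0/2 not
Unsatisfied: (3,2), (3,3), (3,5), (4,1), (4,4), (4,5) — 6 in total.

6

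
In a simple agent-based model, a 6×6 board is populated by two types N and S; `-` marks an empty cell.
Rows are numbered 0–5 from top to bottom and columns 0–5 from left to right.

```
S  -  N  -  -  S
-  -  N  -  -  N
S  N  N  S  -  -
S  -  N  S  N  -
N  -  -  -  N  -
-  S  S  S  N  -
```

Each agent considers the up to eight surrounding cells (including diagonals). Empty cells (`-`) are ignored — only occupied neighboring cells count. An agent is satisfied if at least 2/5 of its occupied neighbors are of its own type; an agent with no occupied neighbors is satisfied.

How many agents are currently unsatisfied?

8

(0,0)S 0/0 ok
(0,2)N 1/1 ok
(0,5)S 0/1 unhappy
(1,2)N 3/4 ok
(1,5)N 0/1 unhappy
(2,0)S 1/2 ok
(2,1)N 3/5 ok
(2,2)N 3/5 ok
(2,3)S 1/5 unhappy
(3,0)S 1/3 unhappy
(3,2)N 2/4 ok
(3,3)S 1/5 unhappy
(3,4)N 1/3 unhappy
(4,0)N 0/2 unhappy
(4,4)N 2/4 ok
(5,1)S 1/2 ok
(5,2)S 2/2 ok
(5,3)S 1/3 unhappy
(5,4)N 1/2 ok
Unsatisfied: (0,5), (1,5), (2,3), (3,0), (3,3), (3,4), (4,0), (5,3) — 8 in total.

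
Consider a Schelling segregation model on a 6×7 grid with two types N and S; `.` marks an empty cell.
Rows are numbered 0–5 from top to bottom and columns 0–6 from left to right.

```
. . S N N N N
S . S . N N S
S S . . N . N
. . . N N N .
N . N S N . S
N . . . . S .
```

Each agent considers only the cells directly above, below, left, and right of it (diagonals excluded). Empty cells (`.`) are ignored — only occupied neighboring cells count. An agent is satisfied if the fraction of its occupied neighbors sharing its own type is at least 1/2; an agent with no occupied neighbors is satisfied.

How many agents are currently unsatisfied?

(0,2)S 1/2 ok
(0,3)N 1/2 ok
(0,4)N 3/3 ok
(0,5)N 3/3 ok
(0,6)N 1/2 ok
(1,0)S 1/1 ok
(1,2)S 1/1 ok
(1,4)N 3/3 ok
(1,5)N 2/3 ok
(1,6)S 0/3 unhappy
(2,0)S 2/2 ok
(2,1)S 1/1 ok
(2,4)N 2/2 ok
(2,6)N 0/1 unhappy
(3,3)N 1/2 ok
(3,4)N 4/4 ok
(3,5)N 1/1 ok
(4,0)N 1/1 ok
(4,2)N 0/1 unhappy
(4,3)S 0/3 unhappy
(4,4)N 1/2 ok
(4,6)S 0/0 ok
(5,0)N 1/1 ok
(5,5)S 0/0 ok
Unsatisfied: (1,6), (2,6), (4,2), (4,3) — 4 in total.

4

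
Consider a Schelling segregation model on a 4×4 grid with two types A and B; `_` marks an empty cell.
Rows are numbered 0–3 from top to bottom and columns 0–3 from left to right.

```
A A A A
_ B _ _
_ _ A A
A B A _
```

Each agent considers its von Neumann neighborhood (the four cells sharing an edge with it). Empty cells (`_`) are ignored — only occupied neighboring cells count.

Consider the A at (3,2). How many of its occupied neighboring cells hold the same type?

Occupied neighbors of (3,2): (2,2)=A, (3,1)=B.
Same type (A): 1 of 2.

1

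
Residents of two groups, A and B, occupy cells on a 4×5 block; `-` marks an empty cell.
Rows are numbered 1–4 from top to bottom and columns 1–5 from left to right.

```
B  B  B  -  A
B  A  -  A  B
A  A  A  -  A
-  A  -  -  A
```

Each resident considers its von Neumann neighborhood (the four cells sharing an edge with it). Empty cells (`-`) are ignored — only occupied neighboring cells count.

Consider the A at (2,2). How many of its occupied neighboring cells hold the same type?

1

Occupied neighbors of (2,2): (1,2)=B, (3,2)=A, (2,1)=B.
Same type (A): 1 of 3.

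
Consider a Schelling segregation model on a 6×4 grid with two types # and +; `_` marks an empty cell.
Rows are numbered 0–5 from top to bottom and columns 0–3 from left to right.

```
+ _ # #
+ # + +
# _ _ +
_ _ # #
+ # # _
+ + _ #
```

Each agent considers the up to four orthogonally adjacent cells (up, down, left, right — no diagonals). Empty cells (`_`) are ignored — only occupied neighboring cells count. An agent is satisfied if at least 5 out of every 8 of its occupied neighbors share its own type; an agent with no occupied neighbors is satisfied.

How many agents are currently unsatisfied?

11

(0,0)+ 1/1 satisfied
(0,2)# 1/2 not
(0,3)# 1/2 not
(1,0)+ 1/3 not
(1,1)# 0/2 not
(1,2)+ 1/3 not
(1,3)+ 2/3 satisfied
(2,0)# 0/1 not
(2,3)+ 1/2 not
(3,2)# 2/2 satisfied
(3,3)# 1/2 not
(4,0)+ 1/2 not
(4,1)# 1/3 not
(4,2)# 2/2 satisfied
(5,0)+ 2/2 satisfied
(5,1)+ 1/2 not
(5,3)# 0/0 satisfied
Unsatisfied: (0,2), (0,3), (1,0), (1,1), (1,2), (2,0), (2,3), (3,3), (4,0), (4,1), (5,1) — 11 in total.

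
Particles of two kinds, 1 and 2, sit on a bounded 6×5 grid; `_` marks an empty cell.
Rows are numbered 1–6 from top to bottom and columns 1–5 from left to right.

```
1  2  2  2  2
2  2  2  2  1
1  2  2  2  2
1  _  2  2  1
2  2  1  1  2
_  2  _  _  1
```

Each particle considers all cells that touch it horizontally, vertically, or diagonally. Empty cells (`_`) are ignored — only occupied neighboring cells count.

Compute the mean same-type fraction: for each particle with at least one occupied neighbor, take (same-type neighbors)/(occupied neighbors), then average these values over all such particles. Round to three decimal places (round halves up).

0.576

Row 1: (1,1)1 0/3 · (1,2)2 4/5 · (1,3)2 5/5 · (1,4)2 4/5 · (1,5)2 2/3
Row 2: (2,1)2 3/5 · (2,2)2 6/8 · (2,3)2 8/8 · (2,4)2 7/8 · (2,5)1 0/5
Row 3: (3,1)1 1/4 · (3,2)2 5/7 · (3,3)2 7/7 · (3,4)2 6/8 · (3,5)2 3/5
Row 4: (4,1)1 1/4 · (4,3)2 5/7 · (4,4)2 5/8 · (4,5)1 1/5
Row 5: (5,1)2 2/3 · (5,2)2 3/5 · (5,3)1 1/5 · (5,4)1 3/6 · (5,5)2 1/4
Row 6: (6,2)2 2/3 · (6,5)1 1/2
Sum over 26 particles: 0/3 + 4/5 + 5/5 + 4/5 + 2/3 + 3/5 + 6/8 + 8/8 + 7/8 + 0/5 + 1/4 + 5/7 + 7/7 + 6/8 + 3/5 + 1/4 + 5/7 + 5/8 + 1/5 + 2/3 + 3/5 + 1/5 + 3/6 + 1/4 + 2/3 + 1/2 = 2097/140; mean = 2097/140 ÷ 26 = 2097/3640 = 0.576098… → 0.576.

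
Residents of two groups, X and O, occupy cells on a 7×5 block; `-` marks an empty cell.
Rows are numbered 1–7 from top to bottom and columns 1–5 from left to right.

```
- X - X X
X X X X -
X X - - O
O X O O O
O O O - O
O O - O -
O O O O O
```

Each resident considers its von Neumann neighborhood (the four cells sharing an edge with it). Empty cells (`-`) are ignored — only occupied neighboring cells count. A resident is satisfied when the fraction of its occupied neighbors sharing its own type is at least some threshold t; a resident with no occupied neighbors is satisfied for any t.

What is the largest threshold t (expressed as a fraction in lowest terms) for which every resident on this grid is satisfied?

1/4

Row 1: (1,2)X 1/1 · (1,4)X 2/2 · (1,5)X 1/1
Row 2: (2,1)X 2/2 · (2,2)X 4/4 · (2,3)X 2/2 · (2,4)X 2/2
Row 3: (3,1)X 2/3 · (3,2)X 3/3 · (3,5)O 1/1
Row 4: (4,1)O 1/3 · (4,2)X 1/4 · (4,3)O 2/3 · (4,4)O 2/2 · (4,5)O 3/3
Row 5: (5,1)O 3/3 · (5,2)O 3/4 · (5,3)O 2/2 · (5,5)O 1/1
Row 6: (6,1)O 3/3 · (6,2)O 3/3 · (6,4)O 1/1
Row 7: (7,1)O 2/2 · (7,2)O 3/3 · (7,3)O 2/2 · (7,4)O 3/3 · (7,5)O 1/1
The smallest same-type fraction is 1/4 at (4,2), which reduces to 1/4. Any threshold above that leaves this resident unsatisfied.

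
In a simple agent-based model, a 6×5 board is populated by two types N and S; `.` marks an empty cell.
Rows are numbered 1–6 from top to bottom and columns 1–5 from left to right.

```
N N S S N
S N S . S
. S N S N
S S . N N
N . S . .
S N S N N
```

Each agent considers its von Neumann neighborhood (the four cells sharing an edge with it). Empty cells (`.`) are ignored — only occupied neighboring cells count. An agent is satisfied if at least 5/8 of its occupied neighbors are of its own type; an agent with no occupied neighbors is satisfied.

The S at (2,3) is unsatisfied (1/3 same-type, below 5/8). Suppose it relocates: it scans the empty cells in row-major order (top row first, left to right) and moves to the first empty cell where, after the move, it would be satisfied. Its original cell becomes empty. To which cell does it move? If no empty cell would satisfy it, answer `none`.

(2,4)

Vacating (2,3). Empty cells in order:
  (2,4): 3/3 same-type → satisfied — stop here.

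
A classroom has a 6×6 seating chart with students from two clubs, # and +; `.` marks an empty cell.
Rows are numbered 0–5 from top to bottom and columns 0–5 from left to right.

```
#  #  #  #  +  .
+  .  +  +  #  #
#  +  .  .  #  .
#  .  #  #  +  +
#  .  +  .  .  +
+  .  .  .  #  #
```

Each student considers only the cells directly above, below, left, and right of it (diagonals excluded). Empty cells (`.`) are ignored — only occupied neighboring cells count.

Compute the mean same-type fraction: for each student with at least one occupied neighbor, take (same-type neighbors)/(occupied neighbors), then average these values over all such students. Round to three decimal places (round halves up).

0.479

(0,0)# 1/2
(0,1)# 2/2
(0,2)# 2/3
(0,3)# 1/3
(0,4)+ 0/2
(1,0)+ 0/2
(1,2)+ 1/2
(1,3)+ 1/3
(1,4)# 2/4
(1,5)# 1/1
(2,0)# 1/3
(2,1)+ 0/1
(2,4)# 1/2
(3,0)# 2/2
(3,2)# 1/2
(3,3)# 1/2
(3,4)+ 1/3
(3,5)+ 2/2
(4,0)# 1/2
(4,2)+ 0/1
(4,5)+ 1/2
(5,0)+ 0/1
(5,4)# 1/1
(5,5)# 1/2
Sum over 24 students: 1/2 + 2/2 + 2/3 + 1/3 + 0/2 + 0/2 + 1/2 + 1/3 + 2/4 + 1/1 + 1/3 + 0/1 + 1/2 + 2/2 + 1/2 + 1/2 + 1/3 + 2/2 + 1/2 + 0/1 + 1/2 + 0/1 + 1/1 + 1/2 = 23/2; mean = 23/2 ÷ 24 = 23/48 = 0.479166… → 0.479.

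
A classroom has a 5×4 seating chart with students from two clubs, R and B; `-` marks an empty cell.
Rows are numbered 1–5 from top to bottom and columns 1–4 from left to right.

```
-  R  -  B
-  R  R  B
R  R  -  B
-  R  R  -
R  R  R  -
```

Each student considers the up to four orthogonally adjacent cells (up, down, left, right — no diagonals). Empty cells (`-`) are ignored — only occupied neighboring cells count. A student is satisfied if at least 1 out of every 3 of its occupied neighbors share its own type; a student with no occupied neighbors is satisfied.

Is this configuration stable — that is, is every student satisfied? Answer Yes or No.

Yes

Row 1: (1,2)R 1/1 ok · (1,4)B 1/1 ok
Row 2: (2,2)R 3/3 ok · (2,3)R 1/2 ok · (2,4)B 2/3 ok
Row 3: (3,1)R 1/1 ok · (3,2)R 3/3 ok · (3,4)B 1/1 ok
Row 4: (4,2)R 3/3 ok · (4,3)R 2/2 ok
Row 5: (5,1)R 1/1 ok · (5,2)R 3/3 ok · (5,3)R 2/2 ok
All meet the threshold, so the configuration is stable.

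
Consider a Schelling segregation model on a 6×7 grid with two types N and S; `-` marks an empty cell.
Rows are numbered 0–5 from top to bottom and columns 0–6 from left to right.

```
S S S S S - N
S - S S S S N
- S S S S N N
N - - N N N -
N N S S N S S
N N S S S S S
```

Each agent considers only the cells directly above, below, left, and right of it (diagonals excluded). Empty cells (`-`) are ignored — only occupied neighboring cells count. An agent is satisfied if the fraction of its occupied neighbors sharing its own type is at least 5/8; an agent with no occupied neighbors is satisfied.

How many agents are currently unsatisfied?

Row 0: (0,0)S 2/2 ✓ · (0,1)S 2/2 ✓ · (0,2)S 3/3 ✓ · (0,3)S 3/3 ✓ · (0,4)S 2/2 ✓ · (0,6)N 1/1 ✓
Row 1: (1,0)S 1/1 ✓ · (1,2)S 3/3 ✓ · (1,3)S 4/4 ✓ · (1,4)S 4/4 ✓ · (1,5)S 1/3 ✗ · (1,6)N 2/3 ✓
Row 2: (2,1)S 1/1 ✓ · (2,2)S 3/3 ✓ · (2,3)S 3/4 ✓ · (2,4)S 2/4 ✗ · (2,5)N 2/4 ✗ · (2,6)N 2/2 ✓
Row 3: (3,0)N 1/1 ✓ · (3,3)N 1/3 ✗ · (3,4)N 3/4 ✓ · (3,5)N 2/3 ✓
Row 4: (4,0)N 3/3 ✓ · (4,1)N 2/3 ✓ · (4,2)S 2/3 ✓ · (4,3)S 2/4 ✗ · (4,4)N 1/4 ✗ · (4,5)S 2/4 ✗ · (4,6)S 2/2 ✓
Row 5: (5,0)N 2/2 ✓ · (5,1)N 2/3 ✓ · (5,2)S 2/3 ✓ · (5,3)S 3/3 ✓ · (5,4)S 2/3 ✓ · (5,5)S 3/3 ✓ · (5,6)S 2/2 ✓
Unsatisfied: (1,5), (2,4), (2,5), (3,3), (4,3), (4,4), (4,5) — 7 in total.

7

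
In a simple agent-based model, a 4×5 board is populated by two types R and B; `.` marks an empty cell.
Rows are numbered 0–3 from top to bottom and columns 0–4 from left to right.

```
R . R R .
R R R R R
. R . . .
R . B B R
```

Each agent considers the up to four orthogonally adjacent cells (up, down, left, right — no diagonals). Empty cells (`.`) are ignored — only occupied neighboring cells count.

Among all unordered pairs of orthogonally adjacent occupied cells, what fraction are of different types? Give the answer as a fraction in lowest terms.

Scan each occupied cell's neighbors to the right and below so each pair is counted once.
From row 0: 0 unlike of 4 pairs (running 0/4).
From row 1: 0 unlike of 5 pairs (running 0/9).
From row 3: 1 unlike of 2 pairs (running 1/11).
Total adjacent occupied pairs: 11; unlike-type pairs: 1.
1/11 is already in lowest terms.

1/11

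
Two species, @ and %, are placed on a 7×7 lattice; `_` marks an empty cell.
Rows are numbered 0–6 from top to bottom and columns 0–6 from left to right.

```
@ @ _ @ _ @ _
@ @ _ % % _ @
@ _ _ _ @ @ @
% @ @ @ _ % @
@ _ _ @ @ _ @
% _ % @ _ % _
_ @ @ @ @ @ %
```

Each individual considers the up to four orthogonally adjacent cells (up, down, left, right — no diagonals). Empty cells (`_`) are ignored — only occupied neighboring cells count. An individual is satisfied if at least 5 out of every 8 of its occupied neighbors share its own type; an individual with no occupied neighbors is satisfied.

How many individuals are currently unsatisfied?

(0,0)@ 2/2 ✓
(0,1)@ 2/2 ✓
(0,3)@ 0/1 ✗
(0,5)@ 0/0 ✓
(1,0)@ 3/3 ✓
(1,1)@ 2/2 ✓
(1,3)% 1/2 ✗
(1,4)% 1/2 ✗
(1,6)@ 1/1 ✓
(2,0)@ 1/2 ✗
(2,4)@ 1/2 ✗
(2,5)@ 2/3 ✓
(2,6)@ 3/3 ✓
(3,0)% 0/3 ✗
(3,1)@ 1/2 ✗
(3,2)@ 2/2 ✓
(3,3)@ 2/2 ✓
(3,5)% 0/2 ✗
(3,6)@ 2/3 ✓
(4,0)@ 0/2 ✗
(4,3)@ 3/3 ✓
(4,4)@ 1/1 ✓
(4,6)@ 1/1 ✓
(5,0)% 0/1 ✗
(5,2)% 0/2 ✗
(5,3)@ 2/3 ✓
(5,5)% 0/1 ✗
(6,1)@ 1/1 ✓
(6,2)@ 2/3 ✓
(6,3)@ 3/3 ✓
(6,4)@ 2/2 ✓
(6,5)@ 1/3 ✗
(6,6)% 0/1 ✗
Unsatisfied: (0,3), (1,3), (1,4), (2,0), (2,4), (3,0), (3,1), (3,5), (4,0), (5,0), (5,2), (5,5), (6,5), (6,6) — 14 in total.

14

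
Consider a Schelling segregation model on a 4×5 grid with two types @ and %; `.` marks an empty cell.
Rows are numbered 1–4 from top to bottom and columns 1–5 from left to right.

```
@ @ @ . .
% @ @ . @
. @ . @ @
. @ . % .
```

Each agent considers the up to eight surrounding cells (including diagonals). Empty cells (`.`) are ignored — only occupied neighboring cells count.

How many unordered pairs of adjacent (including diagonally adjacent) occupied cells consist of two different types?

Scan each occupied cell's neighbors to the right and below (and the two forward diagonals) so each pair is counted once.
From row 1: 2 unlike of 9 pairs (running 2/9).
From row 2: 2 unlike of 8 pairs (running 4/17).
From row 3: 2 unlike of 4 pairs (running 6/21).
Total adjacent occupied pairs: 21; unlike-type pairs: 6.

6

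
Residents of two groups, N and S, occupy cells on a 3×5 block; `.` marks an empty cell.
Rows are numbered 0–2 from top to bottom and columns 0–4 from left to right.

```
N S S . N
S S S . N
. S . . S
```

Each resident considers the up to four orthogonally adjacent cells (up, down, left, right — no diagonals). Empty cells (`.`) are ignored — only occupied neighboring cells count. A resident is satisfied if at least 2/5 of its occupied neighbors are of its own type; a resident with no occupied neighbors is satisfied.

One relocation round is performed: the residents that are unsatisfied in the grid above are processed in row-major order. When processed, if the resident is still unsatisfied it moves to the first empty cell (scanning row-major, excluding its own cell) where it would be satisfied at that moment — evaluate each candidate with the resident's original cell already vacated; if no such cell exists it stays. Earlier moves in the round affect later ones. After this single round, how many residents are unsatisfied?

0

Initially unsatisfied (in order): (0,0), (2,4).
  (0,0) → (0,3).
  (2,4) → (0,0).
Resulting grid:
S S S N N
S S S . N
. S . . .
All satisfied now.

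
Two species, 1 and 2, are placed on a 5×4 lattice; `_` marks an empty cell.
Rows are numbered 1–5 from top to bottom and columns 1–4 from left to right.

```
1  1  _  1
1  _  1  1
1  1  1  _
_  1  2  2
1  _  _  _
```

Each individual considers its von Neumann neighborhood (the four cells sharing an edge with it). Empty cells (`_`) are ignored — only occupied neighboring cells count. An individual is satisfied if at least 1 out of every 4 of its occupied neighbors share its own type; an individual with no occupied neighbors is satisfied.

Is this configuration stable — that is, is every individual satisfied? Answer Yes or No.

(1,1)1 2/2 ok
(1,2)1 1/1 ok
(1,4)1 1/1 ok
(2,1)1 2/2 ok
(2,3)1 2/2 ok
(2,4)1 2/2 ok
(3,1)1 2/2 ok
(3,2)1 3/3 ok
(3,3)1 2/3 ok
(4,2)1 1/2 ok
(4,3)2 1/3 ok
(4,4)2 1/1 ok
(5,1)1 0/0 ok
All meet the threshold, so the configuration is stable.

Yes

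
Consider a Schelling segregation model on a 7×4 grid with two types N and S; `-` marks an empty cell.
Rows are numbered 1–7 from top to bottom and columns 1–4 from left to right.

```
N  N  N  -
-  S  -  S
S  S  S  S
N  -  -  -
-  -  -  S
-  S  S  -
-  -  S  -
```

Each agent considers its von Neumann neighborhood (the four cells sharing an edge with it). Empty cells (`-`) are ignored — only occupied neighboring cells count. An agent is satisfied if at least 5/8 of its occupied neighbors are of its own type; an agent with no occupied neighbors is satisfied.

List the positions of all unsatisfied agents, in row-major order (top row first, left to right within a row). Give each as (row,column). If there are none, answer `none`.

(2,2), (3,1), (4,1)

Row 1: (1,1)N 1/1 satisfied · (1,2)N 2/3 satisfied · (1,3)N 1/1 satisfied
Row 2: (2,2)S 1/2 not · (2,4)S 1/1 satisfied
Row 3: (3,1)S 1/2 not · (3,2)S 3/3 satisfied · (3,3)S 2/2 satisfied · (3,4)S 2/2 satisfied
Row 4: (4,1)N 0/1 not
Row 5: (5,4)S 0/0 satisfied
Row 6: (6,2)S 1/1 satisfied · (6,3)S 2/2 satisfied
Row 7: (7,3)S 1/1 satisfied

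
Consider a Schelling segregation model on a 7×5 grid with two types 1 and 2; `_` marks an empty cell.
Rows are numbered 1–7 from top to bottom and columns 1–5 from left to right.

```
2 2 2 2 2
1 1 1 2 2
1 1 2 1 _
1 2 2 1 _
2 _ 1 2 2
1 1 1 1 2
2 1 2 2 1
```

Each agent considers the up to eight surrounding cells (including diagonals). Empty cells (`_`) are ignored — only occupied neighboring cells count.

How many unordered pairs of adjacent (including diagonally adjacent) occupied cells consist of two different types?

Scan each occupied cell's neighbors to the right and below (and the two forward diagonals) so each pair is counted once.
Row 1: 2(1,1)–2(1,2)= 2(1,1)–1(2,1)≠ 2(1,1)–1(2,2)≠ 2(1,2)–2(1,3)= 2(1,2)–1(2,2)≠ 2(1,2)–1(2,3)≠ 2(1,2)–1(2,1)≠ 2(1,3)–2(1,4)= 2(1,3)–1(2,3)≠ 2(1,3)–2(2,4)= 2(1,3)–1(2,2)≠ 2(1,4)–2(1,5)= 2(1,4)–2(2,4)= 2(1,4)–2(2,5)= 2(1,4)–1(2,3)≠ 2(1,5)–2(2,5)= 2(1,5)–2(2,4)=  → 8/17 unlike.
Row 2: 1(2,1)–1(2,2)= 1(2,1)–1(3,1)= 1(2,1)–1(3,2)= 1(2,2)–1(2,3)= 1(2,2)–1(3,2)= 1(2,2)–2(3,3)≠ 1(2,2)–1(3,1)= 1(2,3)–2(2,4)≠ 1(2,3)–2(3,3)≠ 1(2,3)–1(3,4)= 1(2,3)–1(3,2)= 2(2,4)–2(2,5)= 2(2,4)–1(3,4)≠ 2(2,4)–2(3,3)= 2(2,5)–1(3,4)≠  → 5/15 unlike.
Row 3: 1(3,1)–1(3,2)= 1(3,1)–1(4,1)= 1(3,1)–2(4,2)≠ 1(3,2)–2(3,3)≠ 1(3,2)–2(4,2)≠ 1(3,2)–2(4,3)≠ 1(3,2)–1(4,1)= 2(3,3)–1(3,4)≠ 2(3,3)–2(4,3)= 2(3,3)–1(4,4)≠ 2(3,3)–2(4,2)= 1(3,4)–1(4,4)= 1(3,4)–2(4,3)≠  → 7/13 unlike.
Row 4: 1(4,1)–2(4,2)≠ 1(4,1)–2(5,1)≠ 2(4,2)–2(4,3)= 2(4,2)–1(5,3)≠ 2(4,2)–2(5,1)= 2(4,3)–1(4,4)≠ 2(4,3)–1(5,3)≠ 2(4,3)–2(5,4)= 1(4,4)–2(5,4)≠ 1(4,4)–2(5,5)≠ 1(4,4)–1(5,3)=  → 7/11 unlike.
Row 5: 2(5,1)–1(6,1)≠ 2(5,1)–1(6,2)≠ 1(5,3)–2(5,4)≠ 1(5,3)–1(6,3)= 1(5,3)–1(6,4)= 1(5,3)–1(6,2)= 2(5,4)–2(5,5)= 2(5,4)–1(6,4)≠ 2(5,4)–2(6,5)= 2(5,4)–1(6,3)≠ 2(5,5)–2(6,5)= 2(5,5)–1(6,4)≠  → 6/12 unlike.
Row 6: 1(6,1)–1(6,2)= 1(6,1)–2(7,1)≠ 1(6,1)–1(7,2)= 1(6,2)–1(6,3)= 1(6,2)–1(7,2)= 1(6,2)–2(7,3)≠ 1(6,2)–2(7,1)≠ 1(6,3)–1(6,4)= 1(6,3)–2(7,3)≠ 1(6,3)–2(7,4)≠ 1(6,3)–1(7,2)= 1(6,4)–2(6,5)≠ 1(6,4)–2(7,4)≠ 1(6,4)–1(7,5)= 1(6,4)–2(7,3)≠ 2(6,5)–1(7,5)≠ 2(6,5)–2(7,4)=  → 9/17 unlike.
Row 7: 2(7,1)–1(7,2)≠ 1(7,2)–2(7,3)≠ 2(7,3)–2(7,4)= 2(7,4)–1(7,5)≠  → 3/4 unlike.
Total adjacent occupied pairs: 89; unlike-type pairs: 45.

45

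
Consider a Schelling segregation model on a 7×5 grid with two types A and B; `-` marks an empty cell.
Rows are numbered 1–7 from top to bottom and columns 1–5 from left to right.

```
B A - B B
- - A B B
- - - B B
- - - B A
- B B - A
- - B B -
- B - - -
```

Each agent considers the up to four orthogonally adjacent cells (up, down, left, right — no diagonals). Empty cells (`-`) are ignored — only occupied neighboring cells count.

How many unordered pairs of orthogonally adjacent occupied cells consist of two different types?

Scan each occupied cell's neighbors to the right and below so each pair is counted once.
Row 1: B(1,1)–A(1,2)≠ B(1,4)–B(1,5)= B(1,4)–B(2,4)= B(1,5)–B(2,5)=  → 1/4 unlike.
Row 2: A(2,3)–B(2,4)≠ B(2,4)–B(2,5)= B(2,4)–B(3,4)= B(2,5)–B(3,5)=  → 1/4 unlike.
Row 3: B(3,4)–B(3,5)= B(3,4)–B(4,4)= B(3,5)–A(4,5)≠  → 1/3 unlike.
Row 4: B(4,4)–A(4,5)≠ A(4,5)–A(5,5)=  → 1/2 unlike.
Row 5: B(5,2)–B(5,3)= B(5,3)–B(6,3)=  → 0/2 unlike.
Row 6: B(6,3)–B(6,4)=  → 0/1 unlike.
Total adjacent occupied pairs: 16; unlike-type pairs: 4.

4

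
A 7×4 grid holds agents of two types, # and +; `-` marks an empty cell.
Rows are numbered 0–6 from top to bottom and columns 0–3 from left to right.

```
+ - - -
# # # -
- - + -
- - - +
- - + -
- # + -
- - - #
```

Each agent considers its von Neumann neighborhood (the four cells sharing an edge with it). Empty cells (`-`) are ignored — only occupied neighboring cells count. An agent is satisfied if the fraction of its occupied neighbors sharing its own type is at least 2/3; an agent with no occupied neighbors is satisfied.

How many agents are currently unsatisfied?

(0,0)+ 0/1 ✗
(1,0)# 1/2 ✗
(1,1)# 2/2 ✓
(1,2)# 1/2 ✗
(2,2)+ 0/1 ✗
(3,3)+ 0/0 ✓
(4,2)+ 1/1 ✓
(5,1)# 0/1 ✗
(5,2)+ 1/2 ✗
(6,3)# 0/0 ✓
Unsatisfied: (0,0), (1,0), (1,2), (2,2), (5,1), (5,2) — 6 in total.

6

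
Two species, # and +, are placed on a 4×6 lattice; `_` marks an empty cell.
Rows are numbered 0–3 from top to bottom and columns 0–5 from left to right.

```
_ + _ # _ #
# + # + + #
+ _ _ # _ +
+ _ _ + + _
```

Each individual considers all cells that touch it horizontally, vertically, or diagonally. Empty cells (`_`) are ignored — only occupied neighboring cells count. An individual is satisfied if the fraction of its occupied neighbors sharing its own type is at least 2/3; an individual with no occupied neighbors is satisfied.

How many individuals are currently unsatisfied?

11

(0,1)+ 1/3 ✗
(0,3)# 1/3 ✗
(0,5)# 1/2 ✗
(1,0)# 0/3 ✗
(1,1)+ 2/4 ✗
(1,2)# 2/5 ✗
(1,3)+ 1/4 ✗
(1,4)+ 2/6 ✗
(1,5)# 1/3 ✗
(2,0)+ 2/3 ✓
(2,3)# 1/5 ✗
(2,5)+ 2/3 ✓
(3,0)+ 1/1 ✓
(3,3)+ 1/2 ✗
(3,4)+ 2/3 ✓
Unsatisfied: (0,1), (0,3), (0,5), (1,0), (1,1), (1,2), (1,3), (1,4), (1,5), (2,3), (3,3) — 11 in total.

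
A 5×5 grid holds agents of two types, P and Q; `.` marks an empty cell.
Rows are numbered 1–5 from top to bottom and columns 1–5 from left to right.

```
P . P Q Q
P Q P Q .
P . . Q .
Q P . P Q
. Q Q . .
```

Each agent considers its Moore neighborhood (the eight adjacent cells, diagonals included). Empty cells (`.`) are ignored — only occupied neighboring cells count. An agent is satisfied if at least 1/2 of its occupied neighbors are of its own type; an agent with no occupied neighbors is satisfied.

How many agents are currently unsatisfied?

7

(1,1)P 1/2 ok
(1,3)P 1/4 unhappy
(1,4)Q 2/4 ok
(1,5)Q 2/2 ok
(2,1)P 2/3 ok
(2,2)Q 0/5 unhappy
(2,3)P 1/5 unhappy
(2,4)Q 3/5 ok
(3,1)P 2/4 ok
(3,4)Q 2/4 ok
(4,1)Q 1/3 unhappy
(4,2)P 1/4 unhappy
(4,4)P 0/3 unhappy
(4,5)Q 1/2 ok
(5,2)Q 2/3 ok
(5,3)Q 1/3 unhappy
Unsatisfied: (1,3), (2,2), (2,3), (4,1), (4,2), (4,4), (5,3) — 7 in total.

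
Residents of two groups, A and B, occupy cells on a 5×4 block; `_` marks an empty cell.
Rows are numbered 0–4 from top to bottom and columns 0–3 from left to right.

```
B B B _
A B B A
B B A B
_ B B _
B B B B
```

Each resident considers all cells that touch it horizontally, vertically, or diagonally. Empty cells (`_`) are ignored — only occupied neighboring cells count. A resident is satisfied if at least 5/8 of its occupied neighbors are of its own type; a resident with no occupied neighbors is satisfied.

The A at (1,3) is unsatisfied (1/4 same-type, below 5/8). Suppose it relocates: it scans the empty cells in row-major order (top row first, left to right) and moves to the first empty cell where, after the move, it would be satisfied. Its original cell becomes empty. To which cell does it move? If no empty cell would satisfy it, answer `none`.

none

Vacating (1,3). Empty cells in order:
  (0,3): 0/2 same-type → still unsatisfied.
  (3,0): 0/5 same-type → still unsatisfied.
  (3,3): 1/5 same-type → still unsatisfied.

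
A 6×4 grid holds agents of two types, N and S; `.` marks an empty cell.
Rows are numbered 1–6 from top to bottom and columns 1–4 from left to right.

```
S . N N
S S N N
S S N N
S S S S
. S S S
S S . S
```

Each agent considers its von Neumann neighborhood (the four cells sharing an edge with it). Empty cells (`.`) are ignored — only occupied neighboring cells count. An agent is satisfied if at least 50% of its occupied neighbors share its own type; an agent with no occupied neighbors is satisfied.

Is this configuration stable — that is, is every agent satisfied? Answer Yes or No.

Yes

Row 1: (1,1)S 1/1 ✓ · (1,3)N 2/2 ✓ · (1,4)N 2/2 ✓
Row 2: (2,1)S 3/3 ✓ · (2,2)S 2/3 ✓ · (2,3)N 3/4 ✓ · (2,4)N 3/3 ✓
Row 3: (3,1)S 3/3 ✓ · (3,2)S 3/4 ✓ · (3,3)N 2/4 ✓ · (3,4)N 2/3 ✓
Row 4: (4,1)S 2/2 ✓ · (4,2)S 4/4 ✓ · (4,3)S 3/4 ✓ · (4,4)S 2/3 ✓
Row 5: (5,2)S 3/3 ✓ · (5,3)S 3/3 ✓ · (5,4)S 3/3 ✓
Row 6: (6,1)S 1/1 ✓ · (6,2)S 2/2 ✓ · (6,4)S 1/1 ✓
All meet the threshold, so the configuration is stable.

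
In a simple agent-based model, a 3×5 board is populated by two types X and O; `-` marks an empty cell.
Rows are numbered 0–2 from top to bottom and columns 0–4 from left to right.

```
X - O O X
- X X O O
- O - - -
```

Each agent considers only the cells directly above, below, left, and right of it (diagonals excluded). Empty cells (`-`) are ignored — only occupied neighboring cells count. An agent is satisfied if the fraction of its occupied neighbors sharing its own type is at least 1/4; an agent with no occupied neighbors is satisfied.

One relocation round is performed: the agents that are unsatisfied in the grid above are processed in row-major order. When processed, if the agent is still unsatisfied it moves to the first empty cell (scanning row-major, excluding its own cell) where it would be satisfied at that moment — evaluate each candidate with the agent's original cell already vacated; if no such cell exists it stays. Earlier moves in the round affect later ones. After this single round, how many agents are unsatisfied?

Initially unsatisfied (in order): (0,4), (2,1).
  (0,4) → (0,1).
  (2,1) → (0,4).
Resulting grid:
X X O O O
- X X O O
- - - - -
All satisfied now.

0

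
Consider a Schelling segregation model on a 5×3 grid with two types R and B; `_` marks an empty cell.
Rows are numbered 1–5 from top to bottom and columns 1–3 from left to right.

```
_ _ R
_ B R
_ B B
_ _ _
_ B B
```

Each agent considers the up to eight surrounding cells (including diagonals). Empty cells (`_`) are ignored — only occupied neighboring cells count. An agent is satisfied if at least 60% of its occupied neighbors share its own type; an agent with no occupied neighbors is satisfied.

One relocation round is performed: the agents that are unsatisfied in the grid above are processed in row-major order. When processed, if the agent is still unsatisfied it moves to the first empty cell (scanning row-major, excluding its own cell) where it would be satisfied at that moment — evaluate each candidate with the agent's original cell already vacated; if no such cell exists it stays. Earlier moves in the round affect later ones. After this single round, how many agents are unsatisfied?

3

Initially unsatisfied (in order): (1,3), (2,2), (2,3).
  (1,3): no empty cell satisfies it; stays.
  (2,2) → (1,1).
  (2,3): no empty cell satisfies it; stays.
Resulting grid:
B _ R
_ _ R
_ B B
_ _ _
_ B B
Unsatisfied now: (2,3), (3,2), (3,3).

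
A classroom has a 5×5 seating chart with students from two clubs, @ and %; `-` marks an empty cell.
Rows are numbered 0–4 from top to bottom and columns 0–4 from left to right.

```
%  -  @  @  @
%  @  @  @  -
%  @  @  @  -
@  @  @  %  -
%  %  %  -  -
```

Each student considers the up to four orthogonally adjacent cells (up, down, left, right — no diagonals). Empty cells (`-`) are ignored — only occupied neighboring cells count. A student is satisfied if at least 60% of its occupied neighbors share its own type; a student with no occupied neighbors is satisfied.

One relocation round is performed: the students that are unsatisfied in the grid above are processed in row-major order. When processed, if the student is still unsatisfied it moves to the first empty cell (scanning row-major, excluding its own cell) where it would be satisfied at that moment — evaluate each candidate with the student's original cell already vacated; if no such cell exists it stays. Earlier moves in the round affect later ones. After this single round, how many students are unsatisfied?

Initially unsatisfied (in order): (2,0), (3,0), (3,2), (3,3), (4,0), (4,2).
  (2,0) → (3,4).
  (3,0) → (0,1).
  (3,2) → (1,4).
  (3,3) → (4,3).
  (4,0): now satisfied by earlier moves; stays.
  (4,2): now satisfied by earlier moves; stays.
Resulting grid:
% @ @ @ @
% @ @ @ @
- @ @ @ -
- @ - - %
% % % % -
Unsatisfied now: (0,0), (1,0), (3,1).

3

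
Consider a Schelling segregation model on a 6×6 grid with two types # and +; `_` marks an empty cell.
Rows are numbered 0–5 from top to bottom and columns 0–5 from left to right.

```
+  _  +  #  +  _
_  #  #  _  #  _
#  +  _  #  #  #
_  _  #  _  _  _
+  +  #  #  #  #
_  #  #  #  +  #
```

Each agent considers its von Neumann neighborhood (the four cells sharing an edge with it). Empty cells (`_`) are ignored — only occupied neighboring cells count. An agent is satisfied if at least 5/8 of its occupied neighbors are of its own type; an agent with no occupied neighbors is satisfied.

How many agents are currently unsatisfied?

(0,0)+ 0/0 ✓
(0,2)+ 0/2 ✗
(0,3)# 0/2 ✗
(0,4)+ 0/2 ✗
(1,1)# 1/2 ✗
(1,2)# 1/2 ✗
(1,4)# 1/2 ✗
(2,0)# 0/1 ✗
(2,1)+ 0/2 ✗
(2,3)# 1/1 ✓
(2,4)# 3/3 ✓
(2,5)# 1/1 ✓
(3,2)# 1/1 ✓
(4,0)+ 1/1 ✓
(4,1)+ 1/3 ✗
(4,2)# 3/4 ✓
(4,3)# 3/3 ✓
(4,4)# 2/3 ✓
(4,5)# 2/2 ✓
(5,1)# 1/2 ✗
(5,2)# 3/3 ✓
(5,3)# 2/3 ✓
(5,4)+ 0/3 ✗
(5,5)# 1/2 ✗
Unsatisfied: (0,2), (0,3), (0,4), (1,1), (1,2), (1,4), (2,0), (2,1), (4,1), (5,1), (5,4), (5,5) — 12 in total.

12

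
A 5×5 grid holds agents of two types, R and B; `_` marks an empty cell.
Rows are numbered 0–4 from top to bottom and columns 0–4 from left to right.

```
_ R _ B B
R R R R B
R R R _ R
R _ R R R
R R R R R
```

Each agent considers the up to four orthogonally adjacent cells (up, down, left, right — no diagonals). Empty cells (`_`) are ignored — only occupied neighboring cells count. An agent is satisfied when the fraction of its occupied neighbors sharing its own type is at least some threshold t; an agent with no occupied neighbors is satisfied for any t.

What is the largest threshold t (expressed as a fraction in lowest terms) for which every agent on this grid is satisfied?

Row 0: (0,1)R 1/1 · (0,3)B 1/2 · (0,4)B 2/2
Row 1: (1,0)R 2/2 · (1,1)R 4/4 · (1,2)R 3/3 · (1,3)R 1/3 · (1,4)B 1/3
Row 2: (2,0)R 3/3 · (2,1)R 3/3 · (2,2)R 3/3 · (2,4)R 1/2
Row 3: (3,0)R 2/2 · (3,2)R 3/3 · (3,3)R 3/3 · (3,4)R 3/3
Row 4: (4,0)R 2/2 · (4,1)R 2/2 · (4,2)R 3/3 · (4,3)R 3/3 · (4,4)R 2/2
The smallest same-type fraction is 1/3 at (1,3), which reduces to 1/3. Any threshold above that leaves this agent unsatisfied.

1/3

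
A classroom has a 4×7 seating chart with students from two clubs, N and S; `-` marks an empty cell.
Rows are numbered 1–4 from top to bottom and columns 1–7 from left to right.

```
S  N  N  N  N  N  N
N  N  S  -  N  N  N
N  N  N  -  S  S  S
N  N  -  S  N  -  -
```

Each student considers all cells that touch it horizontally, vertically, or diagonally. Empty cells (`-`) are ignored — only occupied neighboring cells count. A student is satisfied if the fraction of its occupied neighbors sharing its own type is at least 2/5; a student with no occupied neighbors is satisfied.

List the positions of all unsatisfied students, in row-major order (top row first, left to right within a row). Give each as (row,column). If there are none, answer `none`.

(1,1)S 0/3 not
(1,2)N 3/5 satisfied
(1,3)N 3/4 satisfied
(1,4)N 3/4 satisfied
(1,5)N 4/4 satisfied
(1,6)N 5/5 satisfied
(1,7)N 3/3 satisfied
(2,1)N 4/5 satisfied
(2,2)N 6/8 satisfied
(2,3)S 0/6 not
(2,5)N 4/6 satisfied
(2,6)N 5/8 satisfied
(2,7)N 3/5 satisfied
(3,1)N 5/5 satisfied
(3,2)N 6/7 satisfied
(3,3)N 3/5 satisfied
(3,5)S 2/5 satisfied
(3,6)S 2/6 not
(3,7)S 1/3 not
(4,1)N 3/3 satisfied
(4,2)N 4/4 satisfied
(4,4)S 1/3 not
(4,5)N 0/3 not

(1,1), (2,3), (3,6), (3,7), (4,4), (4,5)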